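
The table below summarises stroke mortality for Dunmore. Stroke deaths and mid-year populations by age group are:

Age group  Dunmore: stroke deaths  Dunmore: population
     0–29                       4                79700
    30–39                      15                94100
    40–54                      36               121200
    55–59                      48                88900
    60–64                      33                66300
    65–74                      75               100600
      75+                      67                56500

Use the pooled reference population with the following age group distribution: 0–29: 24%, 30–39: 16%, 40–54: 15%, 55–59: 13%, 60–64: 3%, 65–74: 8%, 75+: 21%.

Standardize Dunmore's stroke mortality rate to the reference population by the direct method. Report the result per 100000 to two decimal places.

47.59

Age-specific rates per 100000 for Dunmore: 5.02, 15.94, 29.70, 53.99, 49.77, 74.55, 118.58.
Standard weights: 0.24, 0.16, 0.15, 0.13, 0.03, 0.08, 0.21.
Standardized rate: 0.2400×5.02 + 0.1600×15.94 + 0.1500×29.70 + 0.1300×53.99 + 0.0300×49.77 + 0.0800×74.55 + 0.2100×118.58 = 47.5896 per 100000.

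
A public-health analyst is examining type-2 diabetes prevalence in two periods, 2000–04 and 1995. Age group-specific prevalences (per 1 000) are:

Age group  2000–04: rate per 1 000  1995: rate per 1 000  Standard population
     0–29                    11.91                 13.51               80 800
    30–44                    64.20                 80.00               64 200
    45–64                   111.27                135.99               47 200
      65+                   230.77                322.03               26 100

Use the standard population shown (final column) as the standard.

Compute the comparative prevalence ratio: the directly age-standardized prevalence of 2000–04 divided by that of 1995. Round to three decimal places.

0.777

Standard total = 218 300; weights = 0.3701, 0.2941, 0.2162, 0.1196.
2000–04: 0.3701×11.91 + 0.2941×64.20 + 0.2162×111.27 + 0.1196×230.77 = 74.9382 per 1 000.
1995: 0.3701×13.51 + 0.2941×80.00 + 0.2162×135.99 + 0.1196×322.03 = 96.4330 per 1 000.
Ratio = 74.9382 ÷ 96.4330 = 0.77710.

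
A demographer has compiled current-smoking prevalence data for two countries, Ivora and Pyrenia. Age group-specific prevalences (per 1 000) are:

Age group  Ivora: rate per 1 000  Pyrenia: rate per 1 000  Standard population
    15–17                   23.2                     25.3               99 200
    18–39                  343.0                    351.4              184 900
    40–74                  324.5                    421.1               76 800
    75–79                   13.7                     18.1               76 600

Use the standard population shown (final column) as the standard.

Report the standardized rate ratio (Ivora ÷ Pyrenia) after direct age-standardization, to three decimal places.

0.906

Standard total = 437 500; weights = 0.2267, 0.4226, 0.1755, 0.1751.
Ivora: 0.2267×23.2 + 0.4226×343.0 + 0.1755×324.5 + 0.1751×13.7 = 209.5844 per 1 000.
Pyrenia: 0.2267×25.3 + 0.4226×351.4 + 0.1755×421.1 + 0.1751×18.1 = 231.3384 per 1 000.
Ratio = 209.5844 ÷ 231.3384 = 0.90596.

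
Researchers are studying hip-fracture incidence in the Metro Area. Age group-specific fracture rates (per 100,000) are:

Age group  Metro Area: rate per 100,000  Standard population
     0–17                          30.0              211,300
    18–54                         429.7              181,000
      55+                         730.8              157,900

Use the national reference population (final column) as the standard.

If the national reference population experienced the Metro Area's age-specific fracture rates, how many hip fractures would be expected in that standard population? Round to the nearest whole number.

1995

Expected hip fractures = Σ (standard pop × age-specific rate ÷ 100,000)
= 211,300×30.0/100,000 + 181,000×429.7/100,000 + 157,900×730.8/100,000
= 63.39 + 777.76 + 1153.93 = 1995.08.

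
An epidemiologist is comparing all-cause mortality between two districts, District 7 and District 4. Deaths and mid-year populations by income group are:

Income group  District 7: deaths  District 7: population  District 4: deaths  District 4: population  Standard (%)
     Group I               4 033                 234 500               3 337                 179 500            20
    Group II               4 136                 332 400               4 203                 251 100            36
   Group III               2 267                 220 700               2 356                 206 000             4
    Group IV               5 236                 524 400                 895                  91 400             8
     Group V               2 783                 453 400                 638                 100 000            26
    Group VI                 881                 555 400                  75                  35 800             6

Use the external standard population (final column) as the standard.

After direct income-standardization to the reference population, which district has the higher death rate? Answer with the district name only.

Income-specific rates per 100 000 for District 7: 1719.83, 1244.28, 1027.19, 998.47, 613.81, 158.62.
For District 4: 1859.05, 1673.84, 1143.69, 979.21, 638.00, 209.50.
Standard weights: 0.20, 0.36, 0.04, 0.08, 0.26, 0.06.
District 7: 0.2000×1719.83 + 0.3600×1244.28 + 0.0400×1027.19 + 0.0800×998.47 + 0.2600×613.81 + 0.0600×158.62 = 1081.9808 per 100 000.
District 4: 0.2000×1859.05 + 0.3600×1673.84 + 0.0400×1143.69 + 0.0800×979.21 + 0.2600×638.00 + 0.0600×209.50 = 1276.9256 per 100 000.

District 4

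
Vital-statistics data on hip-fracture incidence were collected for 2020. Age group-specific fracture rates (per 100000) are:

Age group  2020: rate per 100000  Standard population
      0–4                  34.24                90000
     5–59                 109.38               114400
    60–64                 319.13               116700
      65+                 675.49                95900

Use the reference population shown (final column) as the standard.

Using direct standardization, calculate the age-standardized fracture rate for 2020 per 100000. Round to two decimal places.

282.05

Standard total = 417000; weights = 0.2158, 0.2743, 0.2799, 0.2300.
Standardized rate: 0.2158×34.24 + 0.2743×109.38 + 0.2799×319.13 + 0.2300×675.49 = 282.0543 per 100000.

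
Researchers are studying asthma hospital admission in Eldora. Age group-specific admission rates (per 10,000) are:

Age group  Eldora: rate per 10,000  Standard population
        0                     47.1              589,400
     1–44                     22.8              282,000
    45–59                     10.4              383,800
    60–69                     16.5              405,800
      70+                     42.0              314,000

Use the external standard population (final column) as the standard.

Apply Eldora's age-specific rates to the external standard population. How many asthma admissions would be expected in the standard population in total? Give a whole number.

5807

Expected asthma admissions = Σ (standard pop × age-specific rate ÷ 10,000)
= 589,400×47.1/10,000 + 282,000×22.8/10,000 + 383,800×10.4/10,000 + 405,800×16.5/10,000 + 314,000×42.0/10,000
= 2776.07 + 642.96 + 399.15 + 669.57 + 1318.80 = 5806.56.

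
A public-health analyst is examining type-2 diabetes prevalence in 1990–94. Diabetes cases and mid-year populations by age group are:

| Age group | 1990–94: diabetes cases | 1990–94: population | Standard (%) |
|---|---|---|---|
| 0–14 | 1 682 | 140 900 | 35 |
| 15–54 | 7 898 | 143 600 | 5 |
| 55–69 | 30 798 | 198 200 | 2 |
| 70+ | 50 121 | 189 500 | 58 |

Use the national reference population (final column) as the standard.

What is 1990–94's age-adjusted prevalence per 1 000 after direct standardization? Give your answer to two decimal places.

Age-specific rates per 1 000 for 1990–94: 11.938, 55.000, 155.388, 264.491.
Standard weights: 0.35, 0.05, 0.02, 0.58.
Standardized rate: 0.3500×11.938 + 0.0500×55.000 + 0.0200×155.388 + 0.5800×264.491 = 163.4406 per 1 000.

163.44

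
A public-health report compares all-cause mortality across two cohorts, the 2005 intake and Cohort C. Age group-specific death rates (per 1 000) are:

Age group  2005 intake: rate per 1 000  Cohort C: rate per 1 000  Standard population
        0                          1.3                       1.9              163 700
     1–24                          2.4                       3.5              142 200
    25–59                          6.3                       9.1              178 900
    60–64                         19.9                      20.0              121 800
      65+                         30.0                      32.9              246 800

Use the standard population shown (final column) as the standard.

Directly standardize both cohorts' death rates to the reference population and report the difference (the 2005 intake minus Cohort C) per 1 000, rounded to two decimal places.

Standard total = 853 400; weights = 0.1918, 0.1666, 0.2096, 0.1427, 0.2892.
The 2005 intake: 0.1918×1.3 + 0.1666×2.4 + 0.2096×6.3 + 0.1427×19.9 + 0.2892×30.0 = 13.4860 per 1 000.
Cohort C: 0.1918×1.9 + 0.1666×3.5 + 0.2096×9.1 + 0.1427×20.0 + 0.2892×32.9 = 15.2243 per 1 000.
Difference = 13.4860 − 15.2243 = -1.7383.

-1.74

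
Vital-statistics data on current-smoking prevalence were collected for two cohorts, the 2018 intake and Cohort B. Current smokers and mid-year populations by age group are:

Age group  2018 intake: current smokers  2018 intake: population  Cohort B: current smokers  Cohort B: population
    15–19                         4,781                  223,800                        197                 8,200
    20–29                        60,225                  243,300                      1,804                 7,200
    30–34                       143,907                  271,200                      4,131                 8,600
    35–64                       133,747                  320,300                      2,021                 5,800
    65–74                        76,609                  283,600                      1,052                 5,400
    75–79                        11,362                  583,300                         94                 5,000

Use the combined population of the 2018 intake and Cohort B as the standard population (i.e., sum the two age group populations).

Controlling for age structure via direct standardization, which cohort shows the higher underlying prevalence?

2018 intake

Age-specific rates per 1,000 for the 2018 intake: 21.363, 247.534, 530.631, 417.568, 270.130, 19.479.
For Cohort B: 24.024, 250.556, 480.349, 348.448, 194.815, 18.800.
Combined standard total = 1,965,700; weights = 0.1180, 0.1274, 0.1423, 0.1659, 0.1470, 0.2993.
The 2018 intake: 0.1180×21.363 + 0.1274×247.534 + 0.1423×530.631 + 0.1659×417.568 + 0.1470×270.130 + 0.2993×19.479 = 224.4136 per 1,000.
Cohort B: 0.1180×24.024 + 0.1274×250.556 + 0.1423×480.349 + 0.1659×348.448 + 0.1470×194.815 + 0.2993×18.800 = 195.2129 per 1,000.
The crude rates (223.65 vs 231.32) would put Cohort B higher, but that reflects its age composition; once standardized to a common age structure, the 2018 intake has the higher underlying rate.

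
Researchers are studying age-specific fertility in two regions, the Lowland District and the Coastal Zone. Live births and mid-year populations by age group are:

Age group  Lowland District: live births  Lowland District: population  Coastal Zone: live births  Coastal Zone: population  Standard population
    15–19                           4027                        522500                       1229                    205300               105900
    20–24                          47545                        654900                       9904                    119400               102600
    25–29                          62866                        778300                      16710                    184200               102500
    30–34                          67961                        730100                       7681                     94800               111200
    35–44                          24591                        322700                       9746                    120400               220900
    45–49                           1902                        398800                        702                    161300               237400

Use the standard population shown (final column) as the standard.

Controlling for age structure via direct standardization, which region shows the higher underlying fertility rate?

Coastal Zone

Age-specific rates per 1000 for the Lowland District: 7.707, 72.599, 80.773, 93.085, 76.204, 4.769.
For the Coastal Zone: 5.986, 82.948, 90.717, 81.023, 80.947, 4.352.
Standard total = 880500; weights = 0.1203, 0.1165, 0.1164, 0.1263, 0.2509, 0.2696.
The Lowland District: 0.1203×7.707 + 0.1165×72.599 + 0.1164×80.773 + 0.1263×93.085 + 0.2509×76.204 + 0.2696×4.769 = 50.9492 per 1000.
The Coastal Zone: 0.1203×5.986 + 0.1165×82.948 + 0.1164×90.717 + 0.1263×81.023 + 0.2509×80.947 + 0.2696×4.352 = 52.6599 per 1000.
The crude rates (61.31 vs 51.92) would put the Lowland District higher, but that reflects its age composition; once standardized to a common age structure, the Coastal Zone has the higher underlying rate.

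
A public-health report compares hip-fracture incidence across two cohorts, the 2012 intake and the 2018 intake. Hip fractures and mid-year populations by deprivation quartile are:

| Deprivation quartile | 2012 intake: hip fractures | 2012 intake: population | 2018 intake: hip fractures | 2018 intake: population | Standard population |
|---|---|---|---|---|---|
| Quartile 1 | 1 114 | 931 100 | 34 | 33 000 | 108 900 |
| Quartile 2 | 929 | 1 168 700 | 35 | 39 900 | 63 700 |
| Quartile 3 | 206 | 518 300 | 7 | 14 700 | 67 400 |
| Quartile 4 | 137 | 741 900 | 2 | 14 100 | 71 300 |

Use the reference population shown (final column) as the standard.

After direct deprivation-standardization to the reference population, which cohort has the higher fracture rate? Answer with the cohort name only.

2012 intake

Deprivation-specific rates per 100 000 for the 2012 intake: 119.64, 79.49, 39.75, 18.47.
For the 2018 intake: 103.03, 87.72, 47.62, 14.18.
Standard total = 311 300; weights = 0.3498, 0.2046, 0.2165, 0.2290.
The 2012 intake: 0.3498×119.64 + 0.2046×79.49 + 0.2165×39.75 + 0.2290×18.47 = 70.9546 per 100 000.
The 2018 intake: 0.3498×103.03 + 0.2046×87.72 + 0.2165×47.62 + 0.2290×14.18 = 67.5509 per 100 000.
The crude rates (71.01 vs 76.70) would put the 2018 intake higher, but that reflects its deprivation composition; once standardized to a common deprivation structure, the 2012 intake has the higher underlying rate.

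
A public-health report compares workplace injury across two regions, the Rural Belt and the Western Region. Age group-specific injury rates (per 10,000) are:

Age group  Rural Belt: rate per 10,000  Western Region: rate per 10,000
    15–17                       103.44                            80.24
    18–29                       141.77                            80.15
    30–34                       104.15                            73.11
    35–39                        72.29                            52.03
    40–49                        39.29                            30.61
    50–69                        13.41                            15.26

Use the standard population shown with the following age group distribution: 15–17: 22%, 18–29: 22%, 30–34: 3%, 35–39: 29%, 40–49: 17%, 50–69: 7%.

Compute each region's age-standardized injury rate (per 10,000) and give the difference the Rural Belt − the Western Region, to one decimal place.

26.8

Standard weights: 0.22, 0.22, 0.03, 0.29, 0.17, 0.07.
The Rural Belt: 0.2200×103.44 + 0.2200×141.77 + 0.0300×104.15 + 0.2900×72.29 + 0.1700×39.29 + 0.0700×13.41 = 85.6528 per 10,000.
The Western Region: 0.2200×80.24 + 0.2200×80.15 + 0.0300×73.11 + 0.2900×52.03 + 0.1700×30.61 + 0.0700×15.26 = 58.8397 per 10,000.
Difference = 85.6528 − 58.8397 = 26.8131.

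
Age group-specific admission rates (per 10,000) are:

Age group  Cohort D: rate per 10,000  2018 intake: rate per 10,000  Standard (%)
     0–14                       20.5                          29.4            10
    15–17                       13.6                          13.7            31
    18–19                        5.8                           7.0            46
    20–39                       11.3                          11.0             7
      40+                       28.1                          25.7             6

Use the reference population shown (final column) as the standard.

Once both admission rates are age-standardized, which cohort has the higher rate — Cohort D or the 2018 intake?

2018 intake

Standard weights: 0.10, 0.31, 0.46, 0.07, 0.06.
Cohort D: 0.1000×20.5 + 0.3100×13.6 + 0.4600×5.8 + 0.0700×11.3 + 0.0600×28.1 = 11.4110 per 10,000.
The 2018 intake: 0.1000×29.4 + 0.3100×13.7 + 0.4600×7.0 + 0.0700×11.0 + 0.0600×25.7 = 12.7190 per 10,000.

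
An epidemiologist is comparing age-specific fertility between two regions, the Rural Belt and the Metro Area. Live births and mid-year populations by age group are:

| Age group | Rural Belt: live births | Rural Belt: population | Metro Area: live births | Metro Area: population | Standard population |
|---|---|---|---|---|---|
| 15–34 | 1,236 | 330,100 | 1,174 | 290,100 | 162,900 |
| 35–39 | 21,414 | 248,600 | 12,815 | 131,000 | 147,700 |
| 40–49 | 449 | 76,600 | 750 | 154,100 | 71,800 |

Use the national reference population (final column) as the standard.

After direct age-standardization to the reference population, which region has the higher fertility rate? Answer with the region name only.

Metro Area

Age-specific rates per 1,000 for the Rural Belt: 3.744, 86.138, 5.862.
For the Metro Area: 4.047, 97.824, 4.867.
Standard total = 382,400; weights = 0.4260, 0.3862, 0.1878.
The Rural Belt: 0.4260×3.744 + 0.3862×86.138 + 0.1878×5.862 = 35.9661 per 1,000.
The Metro Area: 0.4260×4.047 + 0.3862×97.824 + 0.1878×4.867 = 40.4219 per 1,000.
The crude rates (35.25 vs 25.62) would put the Rural Belt higher, but that reflects its age composition; once standardized to a common age structure, the Metro Area has the higher underlying rate.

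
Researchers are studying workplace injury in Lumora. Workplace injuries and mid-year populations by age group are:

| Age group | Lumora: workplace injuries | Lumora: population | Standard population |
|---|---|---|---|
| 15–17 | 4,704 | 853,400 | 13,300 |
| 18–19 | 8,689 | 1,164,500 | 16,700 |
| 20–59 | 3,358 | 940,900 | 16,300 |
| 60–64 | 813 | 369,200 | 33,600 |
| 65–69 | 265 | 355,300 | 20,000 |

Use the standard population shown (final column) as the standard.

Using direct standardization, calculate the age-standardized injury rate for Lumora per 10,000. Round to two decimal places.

Age-specific rates per 10,000 for Lumora: 55.12, 74.62, 35.69, 22.02, 7.46.
Standard total = 99,900; weights = 0.1331, 0.1672, 0.1632, 0.3363, 0.2002.
Standardized rate: 0.1331×55.12 + 0.1672×74.62 + 0.1632×35.69 + 0.3363×22.02 + 0.2002×7.46 = 34.5344 per 10,000.

34.53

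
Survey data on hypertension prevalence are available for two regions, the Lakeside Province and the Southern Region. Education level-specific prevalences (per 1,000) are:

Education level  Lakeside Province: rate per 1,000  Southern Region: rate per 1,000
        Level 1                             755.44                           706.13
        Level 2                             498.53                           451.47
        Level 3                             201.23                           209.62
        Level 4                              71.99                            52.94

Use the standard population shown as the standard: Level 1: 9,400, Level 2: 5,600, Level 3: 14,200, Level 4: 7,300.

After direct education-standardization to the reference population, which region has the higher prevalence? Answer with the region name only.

Lakeside Province

Standard total = 36,500; weights = 0.2575, 0.1534, 0.3890, 0.2000.
The Lakeside Province: 0.2575×755.44 + 0.1534×498.53 + 0.3890×201.23 + 0.2000×71.99 = 363.7232 per 1,000.
The Southern Region: 0.2575×706.13 + 0.1534×451.47 + 0.3890×209.62 + 0.2000×52.94 = 343.2581 per 1,000.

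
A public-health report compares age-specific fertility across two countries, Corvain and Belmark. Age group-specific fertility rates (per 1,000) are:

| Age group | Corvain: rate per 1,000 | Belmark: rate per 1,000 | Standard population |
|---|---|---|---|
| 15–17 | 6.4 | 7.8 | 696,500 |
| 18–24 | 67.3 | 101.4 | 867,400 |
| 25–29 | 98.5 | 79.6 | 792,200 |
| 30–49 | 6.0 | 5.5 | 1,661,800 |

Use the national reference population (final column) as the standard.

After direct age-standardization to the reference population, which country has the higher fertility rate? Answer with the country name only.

Standard total = 4,017,900; weights = 0.1733, 0.2159, 0.1972, 0.4136.
Corvain: 0.1733×6.4 + 0.2159×67.3 + 0.1972×98.5 + 0.4136×6.0 = 37.5410 per 1,000.
Belmark: 0.1733×7.8 + 0.2159×101.4 + 0.1972×79.6 + 0.4136×5.5 = 41.2121 per 1,000.

Belmark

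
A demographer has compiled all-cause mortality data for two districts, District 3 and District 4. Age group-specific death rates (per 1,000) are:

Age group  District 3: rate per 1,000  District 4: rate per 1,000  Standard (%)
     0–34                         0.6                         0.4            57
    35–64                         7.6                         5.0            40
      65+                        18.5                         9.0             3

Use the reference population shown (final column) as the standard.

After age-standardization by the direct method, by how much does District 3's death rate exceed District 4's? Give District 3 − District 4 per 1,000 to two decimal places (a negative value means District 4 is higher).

1.44

Standard weights: 0.57, 0.40, 0.03.
District 3: 0.5700×0.6 + 0.4000×7.6 + 0.0300×18.5 = 3.9370 per 1,000.
District 4: 0.5700×0.4 + 0.4000×5.0 + 0.0300×9.0 = 2.4980 per 1,000.
Difference = 3.9370 − 2.4980 = 1.4390.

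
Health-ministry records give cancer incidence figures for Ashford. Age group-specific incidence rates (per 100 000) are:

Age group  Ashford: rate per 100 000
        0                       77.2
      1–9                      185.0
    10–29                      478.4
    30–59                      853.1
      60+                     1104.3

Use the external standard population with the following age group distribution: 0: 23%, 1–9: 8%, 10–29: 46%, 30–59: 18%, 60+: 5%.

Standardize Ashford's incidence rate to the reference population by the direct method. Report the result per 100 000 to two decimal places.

461.39

Standard weights: 0.23, 0.08, 0.46, 0.18, 0.05.
Standardized rate: 0.2300×77.2 + 0.0800×185.0 + 0.4600×478.4 + 0.1800×853.1 + 0.0500×1104.3 = 461.3930 per 100 000.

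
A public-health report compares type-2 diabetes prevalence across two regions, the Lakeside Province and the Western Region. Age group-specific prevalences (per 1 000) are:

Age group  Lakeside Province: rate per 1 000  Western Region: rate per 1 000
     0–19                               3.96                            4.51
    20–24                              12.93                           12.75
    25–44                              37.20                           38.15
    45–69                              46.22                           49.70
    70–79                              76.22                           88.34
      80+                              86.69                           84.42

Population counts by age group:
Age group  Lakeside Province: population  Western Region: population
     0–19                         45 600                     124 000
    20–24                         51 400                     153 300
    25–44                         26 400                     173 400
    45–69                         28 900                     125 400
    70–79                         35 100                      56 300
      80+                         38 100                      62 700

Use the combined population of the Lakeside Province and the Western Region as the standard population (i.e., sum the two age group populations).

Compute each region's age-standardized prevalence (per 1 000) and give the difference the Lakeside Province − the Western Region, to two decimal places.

-1.81

Combined standard total = 920 600; weights = 0.1842, 0.2224, 0.2170, 0.1676, 0.0993, 0.1095.
The Lakeside Province: 0.1842×3.96 + 0.2224×12.93 + 0.2170×37.20 + 0.1676×46.22 + 0.0993×76.22 + 0.1095×86.69 = 36.4844 per 1 000.
The Western Region: 0.1842×4.51 + 0.2224×12.75 + 0.2170×38.15 + 0.1676×49.70 + 0.0993×88.34 + 0.1095×84.42 = 38.2899 per 1 000.
Difference = 36.4844 − 38.2899 = -1.8055.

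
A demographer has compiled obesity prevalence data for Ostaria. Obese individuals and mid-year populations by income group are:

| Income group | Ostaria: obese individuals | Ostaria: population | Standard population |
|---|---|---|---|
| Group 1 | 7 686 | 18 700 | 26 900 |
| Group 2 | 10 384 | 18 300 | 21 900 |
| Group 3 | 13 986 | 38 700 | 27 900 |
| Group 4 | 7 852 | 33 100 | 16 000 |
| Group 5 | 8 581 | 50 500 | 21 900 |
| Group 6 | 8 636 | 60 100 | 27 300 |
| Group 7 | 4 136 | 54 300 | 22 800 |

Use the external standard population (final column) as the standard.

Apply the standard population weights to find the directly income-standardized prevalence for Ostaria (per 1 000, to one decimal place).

283.8

Income-specific rates per 1 000 for Ostaria: 411.016, 567.432, 361.395, 237.221, 169.921, 143.694, 76.169.
Standard total = 164 700; weights = 0.1633, 0.1330, 0.1694, 0.0971, 0.1330, 0.1658, 0.1384.
Standardized rate: 0.1633×411.016 + 0.1330×567.432 + 0.1694×361.395 + 0.0971×237.221 + 0.1330×169.921 + 0.1658×143.694 + 0.1384×76.169 = 283.8028 per 1 000.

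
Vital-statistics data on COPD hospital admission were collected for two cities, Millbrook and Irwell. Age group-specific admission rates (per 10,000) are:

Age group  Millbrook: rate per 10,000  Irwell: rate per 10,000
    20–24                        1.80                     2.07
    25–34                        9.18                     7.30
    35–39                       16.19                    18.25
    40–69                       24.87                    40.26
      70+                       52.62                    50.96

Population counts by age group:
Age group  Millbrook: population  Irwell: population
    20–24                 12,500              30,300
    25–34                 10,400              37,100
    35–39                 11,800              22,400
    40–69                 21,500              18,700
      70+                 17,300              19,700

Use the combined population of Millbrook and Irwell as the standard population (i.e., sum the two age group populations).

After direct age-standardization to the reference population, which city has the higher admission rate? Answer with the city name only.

Combined standard total = 201,700; weights = 0.2122, 0.2355, 0.1696, 0.1993, 0.1834.
Millbrook: 0.2122×1.80 + 0.2355×9.18 + 0.1696×16.19 + 0.1993×24.87 + 0.1834×52.62 = 19.8984 per 10,000.
Irwell: 0.2122×2.07 + 0.2355×7.30 + 0.1696×18.25 + 0.1993×40.26 + 0.1834×50.96 = 22.6250 per 10,000.
The crude rates (23.86 vs 19.49) would put Millbrook higher, but that reflects its age composition; once standardized to a common age structure, Irwell has the higher underlying rate.

Irwell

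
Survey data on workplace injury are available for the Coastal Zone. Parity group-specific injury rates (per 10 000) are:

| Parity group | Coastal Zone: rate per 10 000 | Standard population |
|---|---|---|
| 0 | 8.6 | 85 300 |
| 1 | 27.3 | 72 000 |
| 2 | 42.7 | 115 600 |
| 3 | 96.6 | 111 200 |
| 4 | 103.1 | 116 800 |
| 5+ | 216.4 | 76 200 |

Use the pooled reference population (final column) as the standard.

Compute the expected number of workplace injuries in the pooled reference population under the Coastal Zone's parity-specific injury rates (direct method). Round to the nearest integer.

Expected workplace injuries = Σ (standard pop × parity-specific rate ÷ 10 000)
= 85 300×8.6/10 000 + 72 000×27.3/10 000 + 115 600×42.7/10 000 + 111 200×96.6/10 000 + 116 800×103.1/10 000 + 76 200×216.4/10 000
= 73.36 + 196.56 + 493.61 + 1074.19 + 1204.21 + 1648.97 = 4690.90.

4691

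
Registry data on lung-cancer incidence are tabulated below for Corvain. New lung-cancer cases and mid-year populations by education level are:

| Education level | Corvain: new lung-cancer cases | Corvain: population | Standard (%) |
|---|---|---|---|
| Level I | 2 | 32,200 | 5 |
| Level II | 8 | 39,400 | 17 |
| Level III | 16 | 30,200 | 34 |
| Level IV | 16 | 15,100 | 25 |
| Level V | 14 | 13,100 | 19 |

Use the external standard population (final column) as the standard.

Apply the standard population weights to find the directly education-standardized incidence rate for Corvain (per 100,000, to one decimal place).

Education-specific rates per 100,000 for Corvain: 6.21, 20.30, 52.98, 105.96, 106.87.
Standard weights: 0.05, 0.17, 0.34, 0.25, 0.19.
Standardized rate: 0.0500×6.21 + 0.1700×20.30 + 0.3400×52.98 + 0.2500×105.96 + 0.1900×106.87 = 68.5710 per 100,000.

68.6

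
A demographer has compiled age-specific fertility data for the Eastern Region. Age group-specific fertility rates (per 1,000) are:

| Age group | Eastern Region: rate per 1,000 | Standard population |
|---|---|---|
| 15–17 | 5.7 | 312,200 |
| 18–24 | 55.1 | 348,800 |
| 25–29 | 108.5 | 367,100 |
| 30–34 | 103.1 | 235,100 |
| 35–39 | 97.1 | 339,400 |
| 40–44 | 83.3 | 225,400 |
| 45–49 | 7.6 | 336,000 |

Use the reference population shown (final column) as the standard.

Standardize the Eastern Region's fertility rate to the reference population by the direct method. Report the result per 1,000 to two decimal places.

64.40

Standard total = 2,164,000; weights = 0.1443, 0.1612, 0.1696, 0.1086, 0.1568, 0.1042, 0.1553.
Standardized rate: 0.1443×5.7 + 0.1612×55.1 + 0.1696×108.5 + 0.1086×103.1 + 0.1568×97.1 + 0.1042×83.3 + 0.1553×7.6 = 64.3959 per 1,000.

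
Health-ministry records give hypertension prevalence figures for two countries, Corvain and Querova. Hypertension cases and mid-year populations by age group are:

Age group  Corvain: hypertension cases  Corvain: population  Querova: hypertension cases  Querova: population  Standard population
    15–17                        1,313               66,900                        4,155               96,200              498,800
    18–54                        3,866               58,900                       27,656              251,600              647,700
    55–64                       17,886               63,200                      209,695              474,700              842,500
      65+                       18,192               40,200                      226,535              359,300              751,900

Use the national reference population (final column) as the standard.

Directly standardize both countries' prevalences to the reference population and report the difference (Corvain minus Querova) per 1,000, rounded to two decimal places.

Age-specific rates per 1,000 for Corvain: 19.626, 65.637, 283.006, 452.537.
For Querova: 43.191, 109.921, 441.742, 630.490.
Standard total = 2,740,900; weights = 0.1820, 0.2363, 0.3074, 0.2743.
Corvain: 0.1820×19.626 + 0.2363×65.637 + 0.3074×283.006 + 0.2743×452.537 = 230.2157 per 1,000.
Querova: 0.1820×43.191 + 0.2363×109.921 + 0.3074×441.742 + 0.2743×630.490 = 342.5781 per 1,000.
Difference = 230.2157 − 342.5781 = -112.3625.

-112.36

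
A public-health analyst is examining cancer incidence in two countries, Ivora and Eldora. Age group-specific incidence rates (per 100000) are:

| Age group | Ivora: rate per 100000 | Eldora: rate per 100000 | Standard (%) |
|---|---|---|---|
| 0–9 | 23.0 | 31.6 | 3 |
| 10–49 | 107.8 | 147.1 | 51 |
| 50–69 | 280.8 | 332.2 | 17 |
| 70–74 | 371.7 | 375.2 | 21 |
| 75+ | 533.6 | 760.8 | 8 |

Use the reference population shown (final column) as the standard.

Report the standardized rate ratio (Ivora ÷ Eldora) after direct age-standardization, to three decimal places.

Standard weights: 0.03, 0.51, 0.17, 0.21, 0.08.
Ivora: 0.0300×23.0 + 0.5100×107.8 + 0.1700×280.8 + 0.2100×371.7 + 0.0800×533.6 = 224.1490 per 100000.
Eldora: 0.0300×31.6 + 0.5100×147.1 + 0.1700×332.2 + 0.2100×375.2 + 0.0800×760.8 = 272.0990 per 100000.
Ratio = 224.1490 ÷ 272.0990 = 0.82378.

0.824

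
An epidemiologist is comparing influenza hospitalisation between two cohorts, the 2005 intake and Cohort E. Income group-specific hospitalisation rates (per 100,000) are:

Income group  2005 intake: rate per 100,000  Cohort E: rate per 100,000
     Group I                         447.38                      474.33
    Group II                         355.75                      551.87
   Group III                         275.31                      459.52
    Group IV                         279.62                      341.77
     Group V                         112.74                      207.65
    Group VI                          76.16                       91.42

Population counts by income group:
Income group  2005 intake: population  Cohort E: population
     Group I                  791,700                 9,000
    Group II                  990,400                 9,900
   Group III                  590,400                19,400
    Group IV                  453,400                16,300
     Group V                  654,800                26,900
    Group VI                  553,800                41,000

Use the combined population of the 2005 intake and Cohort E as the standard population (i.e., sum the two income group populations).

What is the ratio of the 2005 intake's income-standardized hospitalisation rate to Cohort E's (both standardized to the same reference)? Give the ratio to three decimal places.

0.724

Combined standard total = 4,157,000; weights = 0.1926, 0.2406, 0.1467, 0.1130, 0.1640, 0.1431.
The 2005 intake: 0.1926×447.38 + 0.2406×355.75 + 0.1467×275.31 + 0.1130×279.62 + 0.1640×112.74 + 0.1431×76.16 = 273.1418 per 100,000.
Cohort E: 0.1926×474.33 + 0.2406×551.87 + 0.1467×459.52 + 0.1130×341.77 + 0.1640×207.65 + 0.1431×91.42 = 377.3173 per 100,000.
Ratio = 273.1418 ÷ 377.3173 = 0.72390.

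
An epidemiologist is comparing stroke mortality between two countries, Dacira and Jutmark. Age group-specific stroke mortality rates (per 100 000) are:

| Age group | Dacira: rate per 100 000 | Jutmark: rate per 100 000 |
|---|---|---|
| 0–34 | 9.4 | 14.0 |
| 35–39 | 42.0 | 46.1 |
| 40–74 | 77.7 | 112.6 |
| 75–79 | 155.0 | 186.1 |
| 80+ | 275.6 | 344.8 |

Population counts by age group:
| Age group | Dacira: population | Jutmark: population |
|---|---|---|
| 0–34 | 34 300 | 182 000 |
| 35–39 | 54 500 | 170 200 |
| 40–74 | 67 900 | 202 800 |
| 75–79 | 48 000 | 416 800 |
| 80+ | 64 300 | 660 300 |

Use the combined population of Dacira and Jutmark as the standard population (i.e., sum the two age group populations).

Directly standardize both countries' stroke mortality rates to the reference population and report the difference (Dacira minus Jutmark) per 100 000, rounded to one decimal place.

-40.0

Combined standard total = 1 901 100; weights = 0.1138, 0.1182, 0.1424, 0.2445, 0.3811.
Dacira: 0.1138×9.4 + 0.1182×42.0 + 0.1424×77.7 + 0.2445×155.0 + 0.3811×275.6 = 160.0378 per 100 000.
Jutmark: 0.1138×14.0 + 0.1182×46.1 + 0.1424×112.6 + 0.2445×186.1 + 0.3811×344.8 = 199.9942 per 100 000.
Difference = 160.0378 − 199.9942 = -39.9565.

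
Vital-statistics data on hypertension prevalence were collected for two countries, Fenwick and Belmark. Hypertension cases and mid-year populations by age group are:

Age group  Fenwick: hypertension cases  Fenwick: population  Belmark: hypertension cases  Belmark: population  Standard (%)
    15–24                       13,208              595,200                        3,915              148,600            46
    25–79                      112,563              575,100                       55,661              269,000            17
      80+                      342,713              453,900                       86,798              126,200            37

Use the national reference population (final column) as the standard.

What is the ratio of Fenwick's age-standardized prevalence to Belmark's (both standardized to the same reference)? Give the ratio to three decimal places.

Age-specific rates per 1,000 for Fenwick: 22.191, 195.728, 755.041.
For Belmark: 26.346, 206.918, 687.781.
Standard weights: 0.46, 0.17, 0.37.
Fenwick: 0.4600×22.191 + 0.1700×195.728 + 0.3700×755.041 = 322.8466 per 1,000.
Belmark: 0.4600×26.346 + 0.1700×206.918 + 0.3700×687.781 = 301.7743 per 1,000.
Ratio = 322.8466 ÷ 301.7743 = 1.06983.

1.070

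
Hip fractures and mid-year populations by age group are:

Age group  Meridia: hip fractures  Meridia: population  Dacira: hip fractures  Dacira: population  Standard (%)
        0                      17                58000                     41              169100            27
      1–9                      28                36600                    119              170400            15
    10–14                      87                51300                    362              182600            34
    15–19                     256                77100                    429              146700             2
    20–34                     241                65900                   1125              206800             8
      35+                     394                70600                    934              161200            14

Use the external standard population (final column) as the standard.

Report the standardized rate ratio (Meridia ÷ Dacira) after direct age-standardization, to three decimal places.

Age-specific rates per 100000 for Meridia: 29.31, 76.50, 169.59, 332.04, 365.71, 558.07.
For Dacira: 24.25, 69.84, 198.25, 292.43, 544.00, 579.40.
Standard weights: 0.27, 0.15, 0.34, 0.02, 0.08, 0.14.
Meridia: 0.2700×29.31 + 0.1500×76.50 + 0.3400×169.59 + 0.0200×332.04 + 0.0800×365.71 + 0.1400×558.07 = 191.0775 per 100000.
Dacira: 0.2700×24.25 + 0.1500×69.84 + 0.3400×198.25 + 0.0200×292.43 + 0.0800×544.00 + 0.1400×579.40 = 214.9115 per 100000.
Ratio = 191.0775 ÷ 214.9115 = 0.88910.

0.889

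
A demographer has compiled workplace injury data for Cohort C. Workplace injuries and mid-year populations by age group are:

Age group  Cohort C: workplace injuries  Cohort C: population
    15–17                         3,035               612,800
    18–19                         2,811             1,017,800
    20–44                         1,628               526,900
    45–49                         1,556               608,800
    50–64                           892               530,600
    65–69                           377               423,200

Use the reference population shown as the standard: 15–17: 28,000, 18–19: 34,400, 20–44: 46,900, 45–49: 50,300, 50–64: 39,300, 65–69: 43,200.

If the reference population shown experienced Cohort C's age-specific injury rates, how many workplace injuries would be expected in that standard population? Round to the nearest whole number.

Age-specific rates per 10,000 for Cohort C: 49.53, 27.62, 30.90, 25.56, 16.81, 8.91.
Expected workplace injuries = Σ (standard pop × age-specific rate ÷ 10,000)
= 28,000×49.53/10,000 + 34,400×27.62/10,000 + 46,900×30.90/10,000 + 50,300×25.56/10,000 + 39,300×16.81/10,000 + 43,200×8.91/10,000
= 138.67 + 95.01 + 144.91 + 128.56 + 66.07 + 38.48 = 611.70.

612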